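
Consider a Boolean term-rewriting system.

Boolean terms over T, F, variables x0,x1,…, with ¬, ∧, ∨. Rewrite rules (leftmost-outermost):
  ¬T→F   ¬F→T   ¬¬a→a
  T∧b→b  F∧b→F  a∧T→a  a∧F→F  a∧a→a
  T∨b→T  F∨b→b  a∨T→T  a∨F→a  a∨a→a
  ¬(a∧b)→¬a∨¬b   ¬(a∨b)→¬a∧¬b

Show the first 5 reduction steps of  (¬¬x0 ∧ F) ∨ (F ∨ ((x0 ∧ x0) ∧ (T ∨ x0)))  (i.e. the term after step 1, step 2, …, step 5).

  start: (¬¬x0 ∧ F) ∨ (F ∨ ((x0 ∧ x0) ∧ (T ∨ x0)))
  [1] F ∨ (F ∨ ((x0 ∧ x0) ∧ (T ∨ x0)))
  [2] F ∨ ((x0 ∧ x0) ∧ (T ∨ x0))
  [3] (x0 ∧ x0) ∧ (T ∨ x0)
  [4] x0 ∧ (T ∨ x0)
  [5] x0 ∧ T

Answer: after 5 steps: x0 ∧ T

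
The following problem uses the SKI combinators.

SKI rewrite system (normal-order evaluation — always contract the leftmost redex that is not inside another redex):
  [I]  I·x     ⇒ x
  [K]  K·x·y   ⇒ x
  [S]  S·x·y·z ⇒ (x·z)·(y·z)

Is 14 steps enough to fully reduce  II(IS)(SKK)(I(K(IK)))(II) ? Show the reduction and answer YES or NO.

  start: II(IS)(SKK)(I(K(IK)))(II)
  [1] I(IS)(SKK)(I(K(IK)))(II)
  [2] IS(SKK)(I(K(IK)))(II)
  [3] S(SKK)(I(K(IK)))(II)
  [4] SKK(II)(I(K(IK))(II))
  [5] K(II)(K(II))(I(K(IK))(II))
  [6] II(I(K(IK))(II))
  [7] I(I(K(IK))(II))
  [8] I(K(IK))(II)
  [9] K(IK)(II)
  [10] IK
  [11] K

Answer: YES — reaches normal form K in 11 ≤ 14 steps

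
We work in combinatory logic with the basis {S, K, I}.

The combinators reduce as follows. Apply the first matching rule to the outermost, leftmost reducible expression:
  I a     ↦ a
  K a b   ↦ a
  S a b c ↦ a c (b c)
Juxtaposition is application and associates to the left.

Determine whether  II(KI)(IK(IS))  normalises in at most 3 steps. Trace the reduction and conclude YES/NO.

Answer: YES — reaches normal form I in 3 ≤ 3 steps

Derivation:
  start: II(KI)(IK(IS))
  [1] I(KI)(IK(IS))
  [2] KI(IK(IS))
  [3] I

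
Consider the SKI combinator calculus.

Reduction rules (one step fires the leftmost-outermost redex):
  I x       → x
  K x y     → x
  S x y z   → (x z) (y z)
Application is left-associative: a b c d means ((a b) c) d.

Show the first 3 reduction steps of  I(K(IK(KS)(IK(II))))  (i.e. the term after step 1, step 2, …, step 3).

  start: I(K(IK(KS)(IK(II))))
  [1] K(IK(KS)(IK(II)))
  [2] K(K(KS)(IK(II)))
  [3] K(KS)

Answer: after 3 steps: K(KS)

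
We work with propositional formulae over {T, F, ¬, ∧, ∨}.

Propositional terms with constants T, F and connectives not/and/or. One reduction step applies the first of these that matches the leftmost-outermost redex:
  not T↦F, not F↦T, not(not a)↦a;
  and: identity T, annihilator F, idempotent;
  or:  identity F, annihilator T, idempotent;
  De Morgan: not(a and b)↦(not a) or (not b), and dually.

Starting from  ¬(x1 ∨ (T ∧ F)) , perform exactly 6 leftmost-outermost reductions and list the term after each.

Answer: after 6 steps: ¬x1

Working:
  start: ¬(x1 ∨ (T ∧ F))
  →1  ¬x1 ∧ ¬(T ∧ F)
  →2  ¬x1 ∧ (¬T ∨ ¬F)
  →3  ¬x1 ∧ (F ∨ ¬F)
  →4  ¬x1 ∧ ¬F
  →5  ¬x1 ∧ T
  →6  ¬x1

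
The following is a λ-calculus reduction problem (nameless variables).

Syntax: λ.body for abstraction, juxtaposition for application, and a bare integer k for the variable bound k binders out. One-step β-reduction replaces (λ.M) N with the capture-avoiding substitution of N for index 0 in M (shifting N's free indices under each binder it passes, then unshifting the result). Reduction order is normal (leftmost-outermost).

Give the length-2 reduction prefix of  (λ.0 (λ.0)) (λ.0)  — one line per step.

Answer: after 2 steps: λ.0

Working:
  start: (λ.0 (λ.0)) (λ.0)
  →1  (λ.0) (λ.0)
  →2  λ.0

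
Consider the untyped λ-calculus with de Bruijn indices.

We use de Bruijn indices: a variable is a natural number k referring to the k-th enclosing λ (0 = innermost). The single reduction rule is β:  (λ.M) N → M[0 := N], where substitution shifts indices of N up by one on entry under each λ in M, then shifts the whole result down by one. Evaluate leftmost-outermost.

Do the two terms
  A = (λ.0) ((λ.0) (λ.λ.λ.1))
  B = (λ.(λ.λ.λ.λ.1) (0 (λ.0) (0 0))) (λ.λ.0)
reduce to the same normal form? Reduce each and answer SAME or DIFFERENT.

Answer: SAME — A ⇓ λ.λ.λ.1, B ⇓ λ.λ.λ.1

Working:
Term A:
  start: (λ.0) ((λ.0) (λ.λ.λ.1))
  step 1: (λ.0) (λ.λ.λ.1)
  step 2: λ.λ.λ.1

Term B:
  start: (λ.(λ.λ.λ.λ.1) (0 (λ.0) (0 0))) (λ.λ.0)
  step 1: (λ.λ.λ.λ.1) ((λ.λ.0) (λ.0) ((λ.λ.0) (λ.λ.0)))
  step 2: λ.λ.λ.1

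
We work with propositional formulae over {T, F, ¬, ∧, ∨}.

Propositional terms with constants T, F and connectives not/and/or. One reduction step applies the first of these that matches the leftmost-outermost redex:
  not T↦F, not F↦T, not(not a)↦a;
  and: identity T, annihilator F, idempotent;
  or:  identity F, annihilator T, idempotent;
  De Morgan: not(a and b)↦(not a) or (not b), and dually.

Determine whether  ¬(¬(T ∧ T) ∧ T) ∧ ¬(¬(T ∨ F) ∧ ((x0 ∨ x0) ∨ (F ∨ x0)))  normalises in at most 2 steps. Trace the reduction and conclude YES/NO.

  start: ¬(¬(T ∧ T) ∧ T) ∧ ¬(¬(T ∨ F) ∧ ((x0 ∨ x0) ∨ (F ∨ x0)))
  [1] (¬¬(T ∧ T) ∨ ¬T) ∧ ¬(¬(T ∨ F) ∧ ((x0 ∨ x0) ∨ (F ∨ x0)))
  [2] ((T ∧ T) ∨ ¬T) ∧ ¬(¬(T ∨ F) ∧ ((x0 ∨ x0) ∨ (F ∨ x0)))

Answer: NO — after 2 steps the term is ((T ∧ T) ∨ ¬T) ∧ ¬(¬(T ∨ F) ∧ ((x0 ∨ x0) ∨ (F ∨ x0))), not yet normal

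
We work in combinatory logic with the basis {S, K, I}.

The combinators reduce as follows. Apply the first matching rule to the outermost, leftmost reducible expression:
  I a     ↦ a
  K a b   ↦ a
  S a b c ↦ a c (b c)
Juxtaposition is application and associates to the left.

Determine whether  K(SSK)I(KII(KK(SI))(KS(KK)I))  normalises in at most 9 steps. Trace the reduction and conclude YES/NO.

Answer: NO — after 9 steps the term is S(K(SI))(K(K(KS(KK)I))), not yet normal

Reduction:
  start: K(SSK)I(KII(KK(SI))(KS(KK)I))
  →1  SSK(KII(KK(SI))(KS(KK)I))
  →2  S(KII(KK(SI))(KS(KK)I))(K(KII(KK(SI))(KS(KK)I)))
  →3  S(I(KK(SI))(KS(KK)I))(K(KII(KK(SI))(KS(KK)I)))
  →4  S(KK(SI)(KS(KK)I))(K(KII(KK(SI))(KS(KK)I)))
  →5  S(K(KS(KK)I))(K(KII(KK(SI))(KS(KK)I)))
  →6  S(K(SI))(K(KII(KK(SI))(KS(KK)I)))
  →7  S(K(SI))(K(I(KK(SI))(KS(KK)I)))
  →8  S(K(SI))(K(KK(SI)(KS(KK)I)))
  →9  S(K(SI))(K(K(KS(KK)I)))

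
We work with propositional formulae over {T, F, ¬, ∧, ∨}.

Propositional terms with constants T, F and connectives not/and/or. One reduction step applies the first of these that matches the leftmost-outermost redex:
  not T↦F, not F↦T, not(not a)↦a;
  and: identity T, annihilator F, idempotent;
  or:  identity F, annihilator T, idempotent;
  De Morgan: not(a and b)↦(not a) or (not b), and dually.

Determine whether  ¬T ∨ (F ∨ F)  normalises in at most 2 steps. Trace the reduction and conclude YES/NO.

Answer: NO — after 2 steps the term is F ∨ F, not yet normal

Working:
  start: ¬T ∨ (F ∨ F)
  step 1: F ∨ (F ∨ F)
  step 2: F ∨ F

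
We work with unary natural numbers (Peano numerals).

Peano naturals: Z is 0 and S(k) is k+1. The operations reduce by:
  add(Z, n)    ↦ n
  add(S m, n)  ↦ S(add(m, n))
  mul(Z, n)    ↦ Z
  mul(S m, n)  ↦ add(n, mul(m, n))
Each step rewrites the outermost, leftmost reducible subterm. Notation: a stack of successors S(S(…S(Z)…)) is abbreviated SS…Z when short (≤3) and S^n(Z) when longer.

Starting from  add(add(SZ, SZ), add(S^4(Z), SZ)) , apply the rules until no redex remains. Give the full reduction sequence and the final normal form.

  start: add(add(SZ, SZ), add(S^4(Z), SZ))
  [1] add(S(add(Z, SZ)), add(S^4(Z), SZ))
  [2] S(add(add(Z, SZ), add(S^4(Z), SZ)))
  [3] S(add(SZ, add(S^4(Z), SZ)))
  [4] S(S(add(Z, add(S^4(Z), SZ))))
  [5] S(S(add(S^4(Z), SZ)))
  [6] S(S(S(add(SSSZ, SZ))))
  [7] S(S(S(S(add(SSZ, SZ)))))
  [8] S(S(S(S(S(add(SZ, SZ))))))
  [9] S(S(S(S(S(S(add(Z, SZ)))))))
  [10] S^7(Z)

Answer: normal form = S^7(Z)  (in 10 steps)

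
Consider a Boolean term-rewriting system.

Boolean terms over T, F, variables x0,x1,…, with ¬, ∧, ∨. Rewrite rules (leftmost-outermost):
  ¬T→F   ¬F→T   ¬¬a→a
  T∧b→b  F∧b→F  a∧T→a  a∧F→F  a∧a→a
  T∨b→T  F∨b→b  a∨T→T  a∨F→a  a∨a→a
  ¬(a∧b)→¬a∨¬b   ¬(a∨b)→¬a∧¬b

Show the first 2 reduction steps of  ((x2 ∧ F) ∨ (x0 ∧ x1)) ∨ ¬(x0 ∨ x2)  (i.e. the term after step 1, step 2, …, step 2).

  start: ((x2 ∧ F) ∨ (x0 ∧ x1)) ∨ ¬(x0 ∨ x2)
  →1  (F ∨ (x0 ∧ x1)) ∨ ¬(x0 ∨ x2)
  →2  (x0 ∧ x1) ∨ ¬(x0 ∨ x2)

Answer: after 2 steps: (x0 ∧ x1) ∨ ¬(x0 ∨ x2)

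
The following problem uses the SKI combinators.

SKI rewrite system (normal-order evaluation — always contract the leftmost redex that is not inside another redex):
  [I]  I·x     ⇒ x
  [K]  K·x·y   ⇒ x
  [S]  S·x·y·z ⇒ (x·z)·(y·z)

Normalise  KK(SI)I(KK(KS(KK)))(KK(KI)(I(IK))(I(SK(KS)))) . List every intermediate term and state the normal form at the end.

  start: KK(SI)I(KK(KS(KK)))(KK(KI)(I(IK))(I(SK(KS))))
  step 1: KI(KK(KS(KK)))(KK(KI)(I(IK))(I(SK(KS))))
  step 2: I(KK(KI)(I(IK))(I(SK(KS))))
  step 3: KK(KI)(I(IK))(I(SK(KS)))
  step 4: K(I(IK))(I(SK(KS)))
  step 5: I(IK)
  step 6: IK
  step 7: K

Answer: normal form = K  (in 7 steps)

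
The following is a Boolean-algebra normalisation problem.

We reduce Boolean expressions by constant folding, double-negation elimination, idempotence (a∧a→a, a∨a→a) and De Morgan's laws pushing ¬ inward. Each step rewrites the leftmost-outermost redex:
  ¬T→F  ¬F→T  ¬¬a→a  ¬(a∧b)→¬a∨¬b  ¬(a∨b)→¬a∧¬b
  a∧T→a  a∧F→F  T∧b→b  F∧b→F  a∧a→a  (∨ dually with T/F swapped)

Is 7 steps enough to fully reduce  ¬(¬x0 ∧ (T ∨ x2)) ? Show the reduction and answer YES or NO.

Answer: YES — reaches normal form x0 in 6 ≤ 7 steps

Reduction:
  start: ¬(¬x0 ∧ (T ∨ x2))
  [1] ¬¬x0 ∨ ¬(T ∨ x2)
  [2] x0 ∨ ¬(T ∨ x2)
  [3] x0 ∨ (¬T ∧ ¬x2)
  [4] x0 ∨ (F ∧ ¬x2)
  [5] x0 ∨ F
  [6] x0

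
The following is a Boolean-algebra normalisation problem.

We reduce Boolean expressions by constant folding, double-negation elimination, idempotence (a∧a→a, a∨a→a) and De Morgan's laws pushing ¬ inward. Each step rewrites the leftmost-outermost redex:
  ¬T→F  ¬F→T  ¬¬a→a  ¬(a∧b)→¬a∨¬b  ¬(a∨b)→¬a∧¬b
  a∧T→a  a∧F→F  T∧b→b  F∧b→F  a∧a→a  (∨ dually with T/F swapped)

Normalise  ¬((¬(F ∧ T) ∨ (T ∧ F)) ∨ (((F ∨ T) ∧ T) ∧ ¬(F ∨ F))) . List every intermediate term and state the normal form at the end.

  start: ¬((¬(F ∧ T) ∨ (T ∧ F)) ∨ (((F ∨ T) ∧ T) ∧ ¬(F ∨ F)))
  →1  ¬(¬(F ∧ T) ∨ (T ∧ F)) ∧ ¬(((F ∨ T) ∧ T) ∧ ¬(F ∨ F))
  →2  (¬¬(F ∧ T) ∧ ¬(T ∧ F)) ∧ ¬(((F ∨ T) ∧ T) ∧ ¬(F ∨ F))
  →3  ((F ∧ T) ∧ ¬(T ∧ F)) ∧ ¬(((F ∨ T) ∧ T) ∧ ¬(F ∨ F))
  →4  (F ∧ ¬(T ∧ F)) ∧ ¬(((F ∨ T) ∧ T) ∧ ¬(F ∨ F))
  →5  F ∧ ¬(((F ∨ T) ∧ T) ∧ ¬(F ∨ F))
  →6  F

Answer: normal form = F  (in 6 steps)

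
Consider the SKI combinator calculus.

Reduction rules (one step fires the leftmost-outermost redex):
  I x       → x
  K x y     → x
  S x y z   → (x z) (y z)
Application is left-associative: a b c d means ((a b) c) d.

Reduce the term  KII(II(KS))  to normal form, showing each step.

Answer: normal form = KS  (in 4 steps)

Reduction:
  start: KII(II(KS))
  [1] I(II(KS))
  [2] II(KS)
  [3] I(KS)
  [4] KS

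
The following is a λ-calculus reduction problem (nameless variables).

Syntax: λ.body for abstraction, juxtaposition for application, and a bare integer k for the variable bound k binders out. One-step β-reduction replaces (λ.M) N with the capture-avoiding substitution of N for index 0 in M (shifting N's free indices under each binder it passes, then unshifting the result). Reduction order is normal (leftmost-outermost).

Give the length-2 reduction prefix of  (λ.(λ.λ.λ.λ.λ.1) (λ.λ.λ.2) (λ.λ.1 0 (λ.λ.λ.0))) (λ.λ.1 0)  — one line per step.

Answer: after 2 steps: (λ.λ.λ.λ.1) (λ.λ.1 0 (λ.λ.λ.0))

Reduction:
  start: (λ.(λ.λ.λ.λ.λ.1) (λ.λ.λ.2) (λ.λ.1 0 (λ.λ.λ.0))) (λ.λ.1 0)
  [1] (λ.λ.λ.λ.λ.1) (λ.λ.λ.2) (λ.λ.1 0 (λ.λ.λ.0))
  [2] (λ.λ.λ.λ.1) (λ.λ.1 0 (λ.λ.λ.0))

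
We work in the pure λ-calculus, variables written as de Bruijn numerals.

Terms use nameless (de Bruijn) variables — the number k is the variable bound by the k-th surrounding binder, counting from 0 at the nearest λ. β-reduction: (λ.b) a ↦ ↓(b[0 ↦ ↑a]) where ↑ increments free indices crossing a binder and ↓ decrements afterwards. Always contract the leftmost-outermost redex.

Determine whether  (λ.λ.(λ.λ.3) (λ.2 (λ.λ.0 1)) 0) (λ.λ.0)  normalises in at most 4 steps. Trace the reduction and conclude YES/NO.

  start: (λ.λ.(λ.λ.3) (λ.2 (λ.λ.0 1)) 0) (λ.λ.0)
  step 1: λ.(λ.λ.λ.λ.0) (λ.(λ.λ.0) (λ.λ.0 1)) 0
  step 2: λ.(λ.λ.λ.0) 0
  step 3: λ.λ.λ.0

Answer: YES — reaches normal form λ.λ.λ.0 in 3 ≤ 4 steps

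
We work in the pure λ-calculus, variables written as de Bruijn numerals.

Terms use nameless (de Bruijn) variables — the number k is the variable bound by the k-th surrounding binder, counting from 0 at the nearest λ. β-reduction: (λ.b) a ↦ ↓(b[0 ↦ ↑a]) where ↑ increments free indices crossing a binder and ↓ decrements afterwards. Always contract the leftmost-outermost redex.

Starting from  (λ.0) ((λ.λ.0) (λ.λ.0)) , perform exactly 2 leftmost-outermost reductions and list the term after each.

Answer: after 2 steps: λ.0

Derivation:
  start: (λ.0) ((λ.λ.0) (λ.λ.0))
  [1] (λ.λ.0) (λ.λ.0)
  [2] λ.0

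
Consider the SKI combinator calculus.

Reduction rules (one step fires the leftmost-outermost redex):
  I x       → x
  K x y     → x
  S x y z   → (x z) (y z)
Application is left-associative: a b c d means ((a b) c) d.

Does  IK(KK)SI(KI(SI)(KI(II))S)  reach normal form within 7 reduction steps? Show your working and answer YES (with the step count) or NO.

Answer: YES — reaches normal form KS in 7 ≤ 7 steps

Reduction:
  start: IK(KK)SI(KI(SI)(KI(II))S)
  →1  K(KK)SI(KI(SI)(KI(II))S)
  →2  KKI(KI(SI)(KI(II))S)
  →3  K(KI(SI)(KI(II))S)
  →4  K(I(KI(II))S)
  →5  K(KI(II)S)
  →6  K(IS)
  →7  KS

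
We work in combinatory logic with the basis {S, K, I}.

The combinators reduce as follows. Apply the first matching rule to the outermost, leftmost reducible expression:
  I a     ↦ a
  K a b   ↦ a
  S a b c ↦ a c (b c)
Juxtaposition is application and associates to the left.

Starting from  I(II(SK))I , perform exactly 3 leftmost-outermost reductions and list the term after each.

Answer: after 3 steps: SKI

Working:
  start: I(II(SK))I
  step 1: II(SK)I
  step 2: I(SK)I
  step 3: SKI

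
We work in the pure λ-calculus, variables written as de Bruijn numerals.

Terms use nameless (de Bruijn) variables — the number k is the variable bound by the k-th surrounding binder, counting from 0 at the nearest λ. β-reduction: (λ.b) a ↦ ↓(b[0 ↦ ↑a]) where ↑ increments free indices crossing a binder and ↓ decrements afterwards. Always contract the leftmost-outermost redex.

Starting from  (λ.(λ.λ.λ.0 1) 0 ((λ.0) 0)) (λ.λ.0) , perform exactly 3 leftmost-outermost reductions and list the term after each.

  start: (λ.(λ.λ.λ.0 1) 0 ((λ.0) 0)) (λ.λ.0)
  [1] (λ.λ.λ.0 1) (λ.λ.0) ((λ.0) (λ.λ.0))
  [2] (λ.λ.0 1) ((λ.0) (λ.λ.0))
  [3] λ.0 ((λ.0) (λ.λ.0))

Answer: after 3 steps: λ.0 ((λ.0) (λ.λ.0))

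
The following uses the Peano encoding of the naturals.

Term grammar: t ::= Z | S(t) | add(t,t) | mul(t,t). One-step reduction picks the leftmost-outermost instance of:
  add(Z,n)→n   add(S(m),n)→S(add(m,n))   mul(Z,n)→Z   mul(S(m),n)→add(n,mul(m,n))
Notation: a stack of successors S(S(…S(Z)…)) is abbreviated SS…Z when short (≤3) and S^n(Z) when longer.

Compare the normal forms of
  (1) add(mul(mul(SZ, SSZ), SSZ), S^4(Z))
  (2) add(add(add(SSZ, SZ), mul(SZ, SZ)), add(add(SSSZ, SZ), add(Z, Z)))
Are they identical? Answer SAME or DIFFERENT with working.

Term A:
  start: add(mul(mul(SZ, SSZ), SSZ), S^4(Z))
  [1] add(mul(add(SSZ, mul(Z, SSZ)), SSZ), S^4(Z))
  [2] add(mul(S(add(SZ, mul(Z, SSZ))), SSZ), S^4(Z))
  [3] add(add(SSZ, mul(add(SZ, mul(Z, SSZ)), SSZ)), S^4(Z))
  [4] add(S(add(SZ, mul(add(SZ, mul(Z, SSZ)), SSZ))), S^4(Z))
  [5] S(add(add(SZ, mul(add(SZ, mul(Z, SSZ)), SSZ)), S^4(Z)))
  [6] S(add(S(add(Z, mul(add(SZ, mul(Z, SSZ)), SSZ))), S^4(Z)))
  [7] S(S(add(add(Z, mul(add(SZ, mul(Z, SSZ)), SSZ)), S^4(Z))))
  [8] S(S(add(mul(add(SZ, mul(Z, SSZ)), SSZ), S^4(Z))))
  [9] S(S(add(mul(S(add(Z, mul(Z, SSZ))), SSZ), S^4(Z))))
  [10] S(S(add(add(SSZ, mul(add(Z, mul(Z, SSZ)), SSZ)), S^4(Z))))
  [11] S(S(add(S(add(SZ, mul(add(Z, mul(Z, SSZ)), SSZ))), S^4(Z))))
  [12] S(S(S(add(add(SZ, mul(add(Z, mul(Z, SSZ)), SSZ)), S^4(Z)))))
  [13] S(S(S(add(S(add(Z, mul(add(Z, mul(Z, SSZ)), SSZ))), S^4(Z)))))
  [14] S(S(S(S(add(add(Z, mul(add(Z, mul(Z, SSZ)), SSZ)), S^4(Z))))))
  [15] S(S(S(S(add(mul(add(Z, mul(Z, SSZ)), SSZ), S^4(Z))))))
  [16] S(S(S(S(add(mul(mul(Z, SSZ), SSZ), S^4(Z))))))
  [17] S(S(S(S(add(mul(Z, SSZ), S^4(Z))))))
  [18] S(S(S(S(add(Z, S^4(Z))))))
  [19] S^8(Z)

Term B:
  start: add(add(add(SSZ, SZ), mul(SZ, SZ)), add(add(SSSZ, SZ), add(Z, Z)))
  [1] add(add(S(add(SZ, SZ)), mul(SZ, SZ)), add(add(SSSZ, SZ), add(Z, Z)))
  [2] add(S(add(add(SZ, SZ), mul(SZ, SZ))), add(add(SSSZ, SZ), add(Z, Z)))
  [3] S(add(add(add(SZ, SZ), mul(SZ, SZ)), add(add(SSSZ, SZ), add(Z, Z))))
  [4] S(add(add(S(add(Z, SZ)), mul(SZ, SZ)), add(add(SSSZ, SZ), add(Z, Z))))
  [5] S(add(S(add(add(Z, SZ), mul(SZ, SZ))), add(add(SSSZ, SZ), add(Z, Z))))
  [6] S(S(add(add(add(Z, SZ), mul(SZ, SZ)), add(add(SSSZ, SZ), add(Z, Z)))))
  [7] S(S(add(add(SZ, mul(SZ, SZ)), add(add(SSSZ, SZ), add(Z, Z)))))
  [8] S(S(add(S(add(Z, mul(SZ, SZ))), add(add(SSSZ, SZ), add(Z, Z)))))
  [9] S(S(S(add(add(Z, mul(SZ, SZ)), add(add(SSSZ, SZ), add(Z, Z))))))
  [10] S(S(S(add(mul(SZ, SZ), add(add(SSSZ, SZ), add(Z, Z))))))
  [11] S(S(S(add(add(SZ, mul(Z, SZ)), add(add(SSSZ, SZ), add(Z, Z))))))
  [12] S(S(S(add(S(add(Z, mul(Z, SZ))), add(add(SSSZ, SZ), add(Z, Z))))))
  [13] S(S(S(S(add(add(Z, mul(Z, SZ)), add(add(SSSZ, SZ), add(Z, Z)))))))
  [14] S(S(S(S(add(mul(Z, SZ), add(add(SSSZ, SZ), add(Z, Z)))))))
  [15] S(S(S(S(add(Z, add(add(SSSZ, SZ), add(Z, Z)))))))
  [16] S(S(S(S(add(add(SSSZ, SZ), add(Z, Z))))))
  [17] S(S(S(S(add(S(add(SSZ, SZ)), add(Z, Z))))))
  [18] S(S(S(S(S(add(add(SSZ, SZ), add(Z, Z)))))))
  [19] S(S(S(S(S(add(S(add(SZ, SZ)), add(Z, Z)))))))
  [20] S(S(S(S(S(S(add(add(SZ, SZ), add(Z, Z))))))))
  [21] S(S(S(S(S(S(add(S(add(Z, SZ)), add(Z, Z))))))))
  [22] S(S(S(S(S(S(S(add(add(Z, SZ), add(Z, Z)))))))))
  [23] S(S(S(S(S(S(S(add(SZ, add(Z, Z)))))))))
  [24] S(S(S(S(S(S(S(S(add(Z, add(Z, Z))))))))))
  [25] S(S(S(S(S(S(S(S(add(Z, Z)))))))))
  [26] S^8(Z)

Answer: SAME — A ⇓ S^8(Z), B ⇓ S^8(Z)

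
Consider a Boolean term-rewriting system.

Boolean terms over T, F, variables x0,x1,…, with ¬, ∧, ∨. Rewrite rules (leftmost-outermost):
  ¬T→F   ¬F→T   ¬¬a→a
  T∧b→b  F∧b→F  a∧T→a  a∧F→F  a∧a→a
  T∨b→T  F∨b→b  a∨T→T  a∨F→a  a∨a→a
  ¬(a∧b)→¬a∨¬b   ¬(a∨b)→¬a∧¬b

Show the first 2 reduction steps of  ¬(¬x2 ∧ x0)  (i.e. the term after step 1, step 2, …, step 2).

Answer: after 2 steps: x2 ∨ ¬x0

Working:
  start: ¬(¬x2 ∧ x0)
  step 1: ¬¬x2 ∨ ¬x0
  step 2: x2 ∨ ¬x0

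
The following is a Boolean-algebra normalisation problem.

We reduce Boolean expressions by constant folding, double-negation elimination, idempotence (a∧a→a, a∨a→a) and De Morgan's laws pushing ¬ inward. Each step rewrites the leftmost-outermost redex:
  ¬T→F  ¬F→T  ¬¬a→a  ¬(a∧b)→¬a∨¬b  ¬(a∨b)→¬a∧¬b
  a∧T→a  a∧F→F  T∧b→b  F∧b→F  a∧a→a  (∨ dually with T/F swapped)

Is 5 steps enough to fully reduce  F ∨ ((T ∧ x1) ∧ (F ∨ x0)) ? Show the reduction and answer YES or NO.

Answer: YES — reaches normal form x1 ∧ x0 in 3 ≤ 5 steps

Derivation:
  start: F ∨ ((T ∧ x1) ∧ (F ∨ x0))
  →1  (T ∧ x1) ∧ (F ∨ x0)
  →2  x1 ∧ (F ∨ x0)
  →3  x1 ∧ x0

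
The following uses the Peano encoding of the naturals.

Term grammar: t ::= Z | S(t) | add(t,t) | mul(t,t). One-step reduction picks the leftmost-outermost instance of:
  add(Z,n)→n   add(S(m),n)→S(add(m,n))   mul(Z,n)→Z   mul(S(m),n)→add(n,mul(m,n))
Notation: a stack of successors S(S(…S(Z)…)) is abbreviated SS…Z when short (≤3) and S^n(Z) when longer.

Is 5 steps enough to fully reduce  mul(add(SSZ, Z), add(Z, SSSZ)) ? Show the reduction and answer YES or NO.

  start: mul(add(SSZ, Z), add(Z, SSSZ))
  →1  mul(S(add(SZ, Z)), add(Z, SSSZ))
  →2  add(add(Z, SSSZ), mul(add(SZ, Z), add(Z, SSSZ)))
  →3  add(SSSZ, mul(add(SZ, Z), add(Z, SSSZ)))
  →4  S(add(SSZ, mul(add(SZ, Z), add(Z, SSSZ))))
  →5  S(S(add(SZ, mul(add(SZ, Z), add(Z, SSSZ)))))

Answer: NO — after 5 steps the term is S(S(add(SZ, mul(add(SZ, Z), add(Z, SSSZ))))), not yet normal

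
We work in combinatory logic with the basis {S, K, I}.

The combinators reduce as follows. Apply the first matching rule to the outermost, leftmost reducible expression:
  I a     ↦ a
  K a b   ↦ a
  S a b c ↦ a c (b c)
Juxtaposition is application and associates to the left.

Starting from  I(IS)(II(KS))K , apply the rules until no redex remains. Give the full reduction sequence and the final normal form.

Answer: normal form = S(KS)K  (in 4 steps)

Working:
  start: I(IS)(II(KS))K
  step 1: IS(II(KS))K
  step 2: S(II(KS))K
  step 3: S(I(KS))K
  step 4: S(KS)K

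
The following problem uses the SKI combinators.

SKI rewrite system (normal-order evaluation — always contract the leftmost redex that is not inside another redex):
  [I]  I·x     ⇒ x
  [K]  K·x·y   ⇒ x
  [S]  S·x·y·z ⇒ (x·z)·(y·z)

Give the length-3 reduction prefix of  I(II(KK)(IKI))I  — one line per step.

Answer: after 3 steps: KK(IKI)I

Working:
  start: I(II(KK)(IKI))I
  [1] II(KK)(IKI)I
  [2] I(KK)(IKI)I
  [3] KK(IKI)I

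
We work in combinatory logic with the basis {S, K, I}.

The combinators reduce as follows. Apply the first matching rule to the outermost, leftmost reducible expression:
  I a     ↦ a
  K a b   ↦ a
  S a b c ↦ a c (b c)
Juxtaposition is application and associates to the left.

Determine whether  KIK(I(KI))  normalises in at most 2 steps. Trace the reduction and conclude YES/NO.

Answer: NO — after 2 steps the term is I(KI), not yet normal

Derivation:
  start: KIK(I(KI))
  step 1: I(I(KI))
  step 2: I(KI)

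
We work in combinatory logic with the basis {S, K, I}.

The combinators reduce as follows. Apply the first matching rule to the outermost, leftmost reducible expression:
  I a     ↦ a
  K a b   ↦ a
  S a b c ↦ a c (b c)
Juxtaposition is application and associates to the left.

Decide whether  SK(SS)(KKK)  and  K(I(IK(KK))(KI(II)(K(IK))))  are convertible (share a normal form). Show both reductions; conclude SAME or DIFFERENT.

Term A:
  start: SK(SS)(KKK)
  step 1: K(KKK)(SS(KKK))
  step 2: KKK
  step 3: K

Term B:
  start: K(I(IK(KK))(KI(II)(K(IK))))
  step 1: K(IK(KK)(KI(II)(K(IK))))
  step 2: K(K(KK)(KI(II)(K(IK))))
  step 3: K(KK)

Answer: DIFFERENT — A ⇓ K, B ⇓ K(KK)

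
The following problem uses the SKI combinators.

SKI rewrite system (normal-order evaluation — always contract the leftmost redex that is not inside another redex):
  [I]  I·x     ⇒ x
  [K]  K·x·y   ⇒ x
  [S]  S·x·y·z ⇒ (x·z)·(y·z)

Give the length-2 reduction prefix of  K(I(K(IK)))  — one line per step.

Answer: after 2 steps: K(KK)

Working:
  start: K(I(K(IK)))
  step 1: K(K(IK))
  step 2: K(KK)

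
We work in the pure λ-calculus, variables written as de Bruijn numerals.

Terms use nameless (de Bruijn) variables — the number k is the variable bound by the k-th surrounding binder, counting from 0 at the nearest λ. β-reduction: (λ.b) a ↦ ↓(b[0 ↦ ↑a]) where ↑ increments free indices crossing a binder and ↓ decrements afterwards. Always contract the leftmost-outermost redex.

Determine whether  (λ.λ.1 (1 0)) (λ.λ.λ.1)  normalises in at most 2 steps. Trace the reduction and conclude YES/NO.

  start: (λ.λ.1 (1 0)) (λ.λ.λ.1)
  step 1: λ.(λ.λ.λ.1) ((λ.λ.λ.1) 0)
  step 2: λ.λ.λ.1

Answer: YES — reaches normal form λ.λ.λ.1 in 2 ≤ 2 steps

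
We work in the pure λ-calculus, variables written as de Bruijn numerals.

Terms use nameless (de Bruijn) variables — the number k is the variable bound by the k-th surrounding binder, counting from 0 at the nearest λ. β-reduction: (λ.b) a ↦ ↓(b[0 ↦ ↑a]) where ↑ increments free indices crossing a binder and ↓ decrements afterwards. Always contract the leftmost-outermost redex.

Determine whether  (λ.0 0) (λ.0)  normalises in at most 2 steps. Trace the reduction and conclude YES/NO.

Answer: YES — reaches normal form λ.0 in 2 ≤ 2 steps

Derivation:
  start: (λ.0 0) (λ.0)
  →1  (λ.0) (λ.0)
  →2  λ.0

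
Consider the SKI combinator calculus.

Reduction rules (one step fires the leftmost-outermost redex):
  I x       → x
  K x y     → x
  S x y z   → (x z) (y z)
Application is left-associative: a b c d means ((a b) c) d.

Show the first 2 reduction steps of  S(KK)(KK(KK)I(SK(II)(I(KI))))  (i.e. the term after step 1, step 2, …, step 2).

  start: S(KK)(KK(KK)I(SK(II)(I(KI))))
  →1  S(KK)(KI(SK(II)(I(KI))))
  →2  S(KK)I

Answer: after 2 steps: S(KK)I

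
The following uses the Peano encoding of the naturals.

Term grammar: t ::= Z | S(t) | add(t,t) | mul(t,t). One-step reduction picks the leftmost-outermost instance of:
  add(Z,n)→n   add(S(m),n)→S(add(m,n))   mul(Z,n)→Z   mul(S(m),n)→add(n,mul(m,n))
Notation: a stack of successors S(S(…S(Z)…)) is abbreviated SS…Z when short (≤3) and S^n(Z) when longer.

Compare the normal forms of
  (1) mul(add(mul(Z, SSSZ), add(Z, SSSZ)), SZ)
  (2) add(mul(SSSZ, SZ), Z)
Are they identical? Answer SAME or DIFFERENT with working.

Term A:
  start: mul(add(mul(Z, SSSZ), add(Z, SSSZ)), SZ)
  [1] mul(add(Z, add(Z, SSSZ)), SZ)
  [2] mul(add(Z, SSSZ), SZ)
  [3] mul(SSSZ, SZ)
  [4] add(SZ, mul(SSZ, SZ))
  [5] S(add(Z, mul(SSZ, SZ)))
  [6] S(mul(SSZ, SZ))
  [7] S(add(SZ, mul(SZ, SZ)))
  [8] S(S(add(Z, mul(SZ, SZ))))
  [9] S(S(mul(SZ, SZ)))
  [10] S(S(add(SZ, mul(Z, SZ))))
  [11] S(S(S(add(Z, mul(Z, SZ)))))
  [12] S(S(S(mul(Z, SZ))))
  [13] SSSZ

Term B:
  start: add(mul(SSSZ, SZ), Z)
  [1] add(add(SZ, mul(SSZ, SZ)), Z)
  [2] add(S(add(Z, mul(SSZ, SZ))), Z)
  [3] S(add(add(Z, mul(SSZ, SZ)), Z))
  [4] S(add(mul(SSZ, SZ), Z))
  [5] S(add(add(SZ, mul(SZ, SZ)), Z))
  [6] S(add(S(add(Z, mul(SZ, SZ))), Z))
  [7] S(S(add(add(Z, mul(SZ, SZ)), Z)))
  [8] S(S(add(mul(SZ, SZ), Z)))
  [9] S(S(add(add(SZ, mul(Z, SZ)), Z)))
  [10] S(S(add(S(add(Z, mul(Z, SZ))), Z)))
  [11] S(S(S(add(add(Z, mul(Z, SZ)), Z))))
  [12] S(S(S(add(mul(Z, SZ), Z))))
  [13] S(S(S(add(Z, Z))))
  [14] SSSZ

Answer: SAME — A ⇓ SSSZ, B ⇓ SSSZ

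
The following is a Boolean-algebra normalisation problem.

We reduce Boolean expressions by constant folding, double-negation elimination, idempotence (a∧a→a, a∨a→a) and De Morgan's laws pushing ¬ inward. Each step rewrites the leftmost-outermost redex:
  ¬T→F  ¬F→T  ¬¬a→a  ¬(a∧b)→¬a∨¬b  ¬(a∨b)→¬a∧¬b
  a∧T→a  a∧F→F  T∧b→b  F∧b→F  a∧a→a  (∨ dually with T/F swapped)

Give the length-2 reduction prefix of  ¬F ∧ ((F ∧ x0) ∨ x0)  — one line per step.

Answer: after 2 steps: (F ∧ x0) ∨ x0

Reduction:
  start: ¬F ∧ ((F ∧ x0) ∨ x0)
  →1  T ∧ ((F ∧ x0) ∨ x0)
  →2  (F ∧ x0) ∨ x0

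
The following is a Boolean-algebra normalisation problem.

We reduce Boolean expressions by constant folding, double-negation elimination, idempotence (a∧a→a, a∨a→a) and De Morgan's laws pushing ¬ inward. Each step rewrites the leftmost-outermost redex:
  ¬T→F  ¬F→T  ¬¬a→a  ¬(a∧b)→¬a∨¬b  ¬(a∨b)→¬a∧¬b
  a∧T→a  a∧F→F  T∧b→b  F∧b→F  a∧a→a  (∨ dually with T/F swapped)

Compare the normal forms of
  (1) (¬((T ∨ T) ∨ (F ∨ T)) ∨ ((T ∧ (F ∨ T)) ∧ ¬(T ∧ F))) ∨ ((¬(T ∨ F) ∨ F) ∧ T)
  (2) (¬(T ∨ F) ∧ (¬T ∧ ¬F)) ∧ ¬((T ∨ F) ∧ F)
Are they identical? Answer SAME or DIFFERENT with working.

Answer: DIFFERENT — A ⇓ T, B ⇓ F

Derivation:
Term A:
  start: (¬((T ∨ T) ∨ (F ∨ T)) ∨ ((T ∧ (F ∨ T)) ∧ ¬(T ∧ F))) ∨ ((¬(T ∨ F) ∨ F) ∧ T)
  step 1: ((¬(T ∨ T) ∧ ¬(F ∨ T)) ∨ ((T ∧ (F ∨ T)) ∧ ¬(T ∧ F))) ∨ ((¬(T ∨ F) ∨ F) ∧ T)
  step 2: (((¬T ∧ ¬T) ∧ ¬(F ∨ T)) ∨ ((T ∧ (F ∨ T)) ∧ ¬(T ∧ F))) ∨ ((¬(T ∨ F) ∨ F) ∧ T)
  step 3: ((¬T ∧ ¬(F ∨ T)) ∨ ((T ∧ (F ∨ T)) ∧ ¬(T ∧ F))) ∨ ((¬(T ∨ F) ∨ F) ∧ T)
  step 4: ((F ∧ ¬(F ∨ T)) ∨ ((T ∧ (F ∨ T)) ∧ ¬(T ∧ F))) ∨ ((¬(T ∨ F) ∨ F) ∧ T)
  step 5: (F ∨ ((T ∧ (F ∨ T)) ∧ ¬(T ∧ F))) ∨ ((¬(T ∨ F) ∨ F) ∧ T)
  step 6: ((T ∧ (F ∨ T)) ∧ ¬(T ∧ F)) ∨ ((¬(T ∨ F) ∨ F) ∧ T)
  step 7: ((F ∨ T) ∧ ¬(T ∧ F)) ∨ ((¬(T ∨ F) ∨ F) ∧ T)
  step 8: (T ∧ ¬(T ∧ F)) ∨ ((¬(T ∨ F) ∨ F) ∧ T)
  step 9: ¬(T ∧ F) ∨ ((¬(T ∨ F) ∨ F) ∧ T)
  step 10: (¬T ∨ ¬F) ∨ ((¬(T ∨ F) ∨ F) ∧ T)
  step 11: (F ∨ ¬F) ∨ ((¬(T ∨ F) ∨ F) ∧ T)
  step 12: ¬F ∨ ((¬(T ∨ F) ∨ F) ∧ T)
  step 13: T ∨ ((¬(T ∨ F) ∨ F) ∧ T)
  step 14: T

Term B:
  start: (¬(T ∨ F) ∧ (¬T ∧ ¬F)) ∧ ¬((T ∨ F) ∧ F)
  step 1: ((¬T ∧ ¬F) ∧ (¬T ∧ ¬F)) ∧ ¬((T ∨ F) ∧ F)
  step 2: (¬T ∧ ¬F) ∧ ¬((T ∨ F) ∧ F)
  step 3: (F ∧ ¬F) ∧ ¬((T ∨ F) ∧ F)
  step 4: F ∧ ¬((T ∨ F) ∧ F)
  step 5: F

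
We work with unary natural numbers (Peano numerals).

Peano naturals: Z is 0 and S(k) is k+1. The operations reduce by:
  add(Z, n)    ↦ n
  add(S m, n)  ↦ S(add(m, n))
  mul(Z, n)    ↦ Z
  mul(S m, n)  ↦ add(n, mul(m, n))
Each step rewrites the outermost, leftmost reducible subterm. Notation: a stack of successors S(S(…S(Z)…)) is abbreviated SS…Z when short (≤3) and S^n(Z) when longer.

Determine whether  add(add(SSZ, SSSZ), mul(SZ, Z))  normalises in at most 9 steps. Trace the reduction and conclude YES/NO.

Answer: NO — after 9 steps the term is S(S(S(S(S(mul(SZ, Z)))))), not yet normal

Working:
  start: add(add(SSZ, SSSZ), mul(SZ, Z))
  →1  add(S(add(SZ, SSSZ)), mul(SZ, Z))
  →2  S(add(add(SZ, SSSZ), mul(SZ, Z)))
  →3  S(add(S(add(Z, SSSZ)), mul(SZ, Z)))
  →4  S(S(add(add(Z, SSSZ), mul(SZ, Z))))
  →5  S(S(add(SSSZ, mul(SZ, Z))))
  →6  S(S(S(add(SSZ, mul(SZ, Z)))))
  →7  S(S(S(S(add(SZ, mul(SZ, Z))))))
  →8  S(S(S(S(S(add(Z, mul(SZ, Z)))))))
  →9  S(S(S(S(S(mul(SZ, Z))))))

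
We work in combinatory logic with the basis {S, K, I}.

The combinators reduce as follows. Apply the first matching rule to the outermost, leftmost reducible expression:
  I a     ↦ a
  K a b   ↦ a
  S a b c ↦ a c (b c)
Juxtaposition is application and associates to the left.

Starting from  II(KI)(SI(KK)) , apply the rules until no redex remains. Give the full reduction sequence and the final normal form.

  start: II(KI)(SI(KK))
  →1  I(KI)(SI(KK))
  →2  KI(SI(KK))
  →3  I

Answer: normal form = I  (in 3 steps)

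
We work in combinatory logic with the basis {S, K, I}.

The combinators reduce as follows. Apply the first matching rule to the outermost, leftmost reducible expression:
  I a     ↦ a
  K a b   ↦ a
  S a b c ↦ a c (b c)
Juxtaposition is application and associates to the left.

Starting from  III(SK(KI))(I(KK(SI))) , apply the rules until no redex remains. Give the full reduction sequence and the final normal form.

Answer: normal form = K  (in 7 steps)

Working:
  start: III(SK(KI))(I(KK(SI)))
  →1  II(SK(KI))(I(KK(SI)))
  →2  I(SK(KI))(I(KK(SI)))
  →3  SK(KI)(I(KK(SI)))
  →4  K(I(KK(SI)))(KI(I(KK(SI))))
  →5  I(KK(SI))
  →6  KK(SI)
  →7  K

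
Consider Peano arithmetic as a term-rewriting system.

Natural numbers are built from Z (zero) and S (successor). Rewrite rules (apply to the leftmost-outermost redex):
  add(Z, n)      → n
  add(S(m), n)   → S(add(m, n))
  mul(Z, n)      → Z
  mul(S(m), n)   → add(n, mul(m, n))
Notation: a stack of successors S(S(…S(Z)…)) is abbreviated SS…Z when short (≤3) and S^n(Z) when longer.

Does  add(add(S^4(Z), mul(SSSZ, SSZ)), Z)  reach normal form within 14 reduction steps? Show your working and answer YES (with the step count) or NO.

Answer: NO — after 14 steps the term is S(S(S(S(S(S(add(add(Z, mul(SSZ, SSZ)), Z))))))), not yet normal

Derivation:
  start: add(add(S^4(Z), mul(SSSZ, SSZ)), Z)
  →1  add(S(add(SSSZ, mul(SSSZ, SSZ))), Z)
  →2  S(add(add(SSSZ, mul(SSSZ, SSZ)), Z))
  →3  S(add(S(add(SSZ, mul(SSSZ, SSZ))), Z))
  →4  S(S(add(add(SSZ, mul(SSSZ, SSZ)), Z)))
  →5  S(S(add(S(add(SZ, mul(SSSZ, SSZ))), Z)))
  →6  S(S(S(add(add(SZ, mul(SSSZ, SSZ)), Z))))
  →7  S(S(S(add(S(add(Z, mul(SSSZ, SSZ))), Z))))
  →8  S(S(S(S(add(add(Z, mul(SSSZ, SSZ)), Z)))))
  →9  S(S(S(S(add(mul(SSSZ, SSZ), Z)))))
  →10  S(S(S(S(add(add(SSZ, mul(SSZ, SSZ)), Z)))))
  →11  S(S(S(S(add(S(add(SZ, mul(SSZ, SSZ))), Z)))))
  →12  S(S(S(S(S(add(add(SZ, mul(SSZ, SSZ)), Z))))))
  →13  S(S(S(S(S(add(S(add(Z, mul(SSZ, SSZ))), Z))))))
  →14  S(S(S(S(S(S(add(add(Z, mul(SSZ, SSZ)), Z)))))))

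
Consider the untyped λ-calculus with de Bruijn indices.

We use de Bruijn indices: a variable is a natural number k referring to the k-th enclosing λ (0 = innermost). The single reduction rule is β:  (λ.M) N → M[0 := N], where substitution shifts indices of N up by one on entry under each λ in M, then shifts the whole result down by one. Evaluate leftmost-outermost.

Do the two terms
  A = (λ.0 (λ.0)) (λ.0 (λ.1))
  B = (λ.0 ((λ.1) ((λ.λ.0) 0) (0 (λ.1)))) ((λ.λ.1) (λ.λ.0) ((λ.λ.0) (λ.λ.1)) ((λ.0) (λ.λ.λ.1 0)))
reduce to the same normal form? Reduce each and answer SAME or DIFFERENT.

Term A:
  start: (λ.0 (λ.0)) (λ.0 (λ.1))
  [1] (λ.0 (λ.1)) (λ.0)
  [2] (λ.0) (λ.λ.0)
  [3] λ.λ.0

Term B:
  start: (λ.0 ((λ.1) ((λ.λ.0) 0) (0 (λ.1)))) ((λ.λ.1) (λ.λ.0) ((λ.λ.0) (λ.λ.1)) ((λ.0) (λ.λ.λ.1 0)))
  [1] (λ.λ.1) (λ.λ.0) ((λ.λ.0) (λ.λ.1)) ((λ.0) (λ.λ.λ.1 0)) ((λ.(λ.λ.1) (λ.λ.0) ((λ.λ.0) (λ.λ.1)) ((λ.0) (λ.λ.λ.1 0))) ((λ.λ.0) ((λ.λ.1) (λ.λ.0) ((λ.λ.0) (λ.λ.1)) ((λ.0) (λ.λ.λ.1 0)))) ((λ.λ.1) (λ.λ.0) ((λ.λ.0) (λ.λ.1)) ((λ.0) (λ.λ.λ.1 0)) (λ.(λ.λ.1) (λ.λ.0) ((λ.λ.0) (λ.λ.1)) ((λ.0) (λ.λ.λ.1 0)))))
  [2] (λ.λ.λ.0) ((λ.λ.0) (λ.λ.1)) ((λ.0) (λ.λ.λ.1 0)) ((λ.(λ.λ.1) (λ.λ.0) ((λ.λ.0) (λ.λ.1)) ((λ.0) (λ.λ.λ.1 0))) ((λ.λ.0) ((λ.λ.1) (λ.λ.0) ((λ.λ.0) (λ.λ.1)) ((λ.0) (λ.λ.λ.1 0)))) ((λ.λ.1) (λ.λ.0) ((λ.λ.0) (λ.λ.1)) ((λ.0) (λ.λ.λ.1 0)) (λ.(λ.λ.1) (λ.λ.0) ((λ.λ.0) (λ.λ.1)) ((λ.0) (λ.λ.λ.1 0)))))
  [3] (λ.λ.0) ((λ.0) (λ.λ.λ.1 0)) ((λ.(λ.λ.1) (λ.λ.0) ((λ.λ.0) (λ.λ.1)) ((λ.0) (λ.λ.λ.1 0))) ((λ.λ.0) ((λ.λ.1) (λ.λ.0) ((λ.λ.0) (λ.λ.1)) ((λ.0) (λ.λ.λ.1 0)))) ((λ.λ.1) (λ.λ.0) ((λ.λ.0) (λ.λ.1)) ((λ.0) (λ.λ.λ.1 0)) (λ.(λ.λ.1) (λ.λ.0) ((λ.λ.0) (λ.λ.1)) ((λ.0) (λ.λ.λ.1 0)))))
  [4] (λ.0) ((λ.(λ.λ.1) (λ.λ.0) ((λ.λ.0) (λ.λ.1)) ((λ.0) (λ.λ.λ.1 0))) ((λ.λ.0) ((λ.λ.1) (λ.λ.0) ((λ.λ.0) (λ.λ.1)) ((λ.0) (λ.λ.λ.1 0)))) ((λ.λ.1) (λ.λ.0) ((λ.λ.0) (λ.λ.1)) ((λ.0) (λ.λ.λ.1 0)) (λ.(λ.λ.1) (λ.λ.0) ((λ.λ.0) (λ.λ.1)) ((λ.0) (λ.λ.λ.1 0)))))
  [5] (λ.(λ.λ.1) (λ.λ.0) ((λ.λ.0) (λ.λ.1)) ((λ.0) (λ.λ.λ.1 0))) ((λ.λ.0) ((λ.λ.1) (λ.λ.0) ((λ.λ.0) (λ.λ.1)) ((λ.0) (λ.λ.λ.1 0)))) ((λ.λ.1) (λ.λ.0) ((λ.λ.0) (λ.λ.1)) ((λ.0) (λ.λ.λ.1 0)) (λ.(λ.λ.1) (λ.λ.0) ((λ.λ.0) (λ.λ.1)) ((λ.0) (λ.λ.λ.1 0))))
  [6] (λ.λ.1) (λ.λ.0) ((λ.λ.0) (λ.λ.1)) ((λ.0) (λ.λ.λ.1 0)) ((λ.λ.1) (λ.λ.0) ((λ.λ.0) (λ.λ.1)) ((λ.0) (λ.λ.λ.1 0)) (λ.(λ.λ.1) (λ.λ.0) ((λ.λ.0) (λ.λ.1)) ((λ.0) (λ.λ.λ.1 0))))
  [7] (λ.λ.λ.0) ((λ.λ.0) (λ.λ.1)) ((λ.0) (λ.λ.λ.1 0)) ((λ.λ.1) (λ.λ.0) ((λ.λ.0) (λ.λ.1)) ((λ.0) (λ.λ.λ.1 0)) (λ.(λ.λ.1) (λ.λ.0) ((λ.λ.0) (λ.λ.1)) ((λ.0) (λ.λ.λ.1 0))))
  [8] (λ.λ.0) ((λ.0) (λ.λ.λ.1 0)) ((λ.λ.1) (λ.λ.0) ((λ.λ.0) (λ.λ.1)) ((λ.0) (λ.λ.λ.1 0)) (λ.(λ.λ.1) (λ.λ.0) ((λ.λ.0) (λ.λ.1)) ((λ.0) (λ.λ.λ.1 0))))
  [9] (λ.0) ((λ.λ.1) (λ.λ.0) ((λ.λ.0) (λ.λ.1)) ((λ.0) (λ.λ.λ.1 0)) (λ.(λ.λ.1) (λ.λ.0) ((λ.λ.0) (λ.λ.1)) ((λ.0) (λ.λ.λ.1 0))))
  [10] (λ.λ.1) (λ.λ.0) ((λ.λ.0) (λ.λ.1)) ((λ.0) (λ.λ.λ.1 0)) (λ.(λ.λ.1) (λ.λ.0) ((λ.λ.0) (λ.λ.1)) ((λ.0) (λ.λ.λ.1 0)))
  [11] (λ.λ.λ.0) ((λ.λ.0) (λ.λ.1)) ((λ.0) (λ.λ.λ.1 0)) (λ.(λ.λ.1) (λ.λ.0) ((λ.λ.0) (λ.λ.1)) ((λ.0) (λ.λ.λ.1 0)))
  [12] (λ.λ.0) ((λ.0) (λ.λ.λ.1 0)) (λ.(λ.λ.1) (λ.λ.0) ((λ.λ.0) (λ.λ.1)) ((λ.0) (λ.λ.λ.1 0)))
  [13] (λ.0) (λ.(λ.λ.1) (λ.λ.0) ((λ.λ.0) (λ.λ.1)) ((λ.0) (λ.λ.λ.1 0)))
  [14] λ.(λ.λ.1) (λ.λ.0) ((λ.λ.0) (λ.λ.1)) ((λ.0) (λ.λ.λ.1 0))
  [15] λ.(λ.λ.λ.0) ((λ.λ.0) (λ.λ.1)) ((λ.0) (λ.λ.λ.1 0))
  [16] λ.(λ.λ.0) ((λ.0) (λ.λ.λ.1 0))
  [17] λ.λ.0

Answer: SAME — A ⇓ λ.λ.0, B ⇓ λ.λ.0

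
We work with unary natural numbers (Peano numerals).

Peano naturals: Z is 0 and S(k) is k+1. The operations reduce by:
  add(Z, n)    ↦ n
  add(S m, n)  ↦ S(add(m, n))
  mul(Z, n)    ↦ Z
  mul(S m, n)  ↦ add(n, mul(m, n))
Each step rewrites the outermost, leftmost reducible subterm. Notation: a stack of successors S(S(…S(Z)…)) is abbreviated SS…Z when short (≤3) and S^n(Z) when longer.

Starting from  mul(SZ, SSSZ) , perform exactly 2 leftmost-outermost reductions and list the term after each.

Answer: after 2 steps: S(add(SSZ, mul(Z, SSSZ)))

Derivation:
  start: mul(SZ, SSSZ)
  →1  add(SSSZ, mul(Z, SSSZ))
  →2  S(add(SSZ, mul(Z, SSSZ)))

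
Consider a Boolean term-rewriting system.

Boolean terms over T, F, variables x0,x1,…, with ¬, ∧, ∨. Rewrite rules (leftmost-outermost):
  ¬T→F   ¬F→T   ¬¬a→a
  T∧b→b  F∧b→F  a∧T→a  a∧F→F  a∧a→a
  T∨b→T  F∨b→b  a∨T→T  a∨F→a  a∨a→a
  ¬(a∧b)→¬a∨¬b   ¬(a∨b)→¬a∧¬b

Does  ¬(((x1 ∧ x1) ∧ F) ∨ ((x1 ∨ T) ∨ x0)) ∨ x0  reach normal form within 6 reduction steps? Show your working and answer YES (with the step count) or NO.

  start: ¬(((x1 ∧ x1) ∧ F) ∨ ((x1 ∨ T) ∨ x0)) ∨ x0
  →1  (¬((x1 ∧ x1) ∧ F) ∧ ¬((x1 ∨ T) ∨ x0)) ∨ x0
  →2  ((¬(x1 ∧ x1) ∨ ¬F) ∧ ¬((x1 ∨ T) ∨ x0)) ∨ x0
  →3  (((¬x1 ∨ ¬x1) ∨ ¬F) ∧ ¬((x1 ∨ T) ∨ x0)) ∨ x0
  →4  ((¬x1 ∨ ¬F) ∧ ¬((x1 ∨ T) ∨ x0)) ∨ x0
  →5  ((¬x1 ∨ T) ∧ ¬((x1 ∨ T) ∨ x0)) ∨ x0
  →6  (T ∧ ¬((x1 ∨ T) ∨ x0)) ∨ x0

Answer: NO — after 6 steps the term is (T ∧ ¬((x1 ∨ T) ∨ x0)) ∨ x0, not yet normal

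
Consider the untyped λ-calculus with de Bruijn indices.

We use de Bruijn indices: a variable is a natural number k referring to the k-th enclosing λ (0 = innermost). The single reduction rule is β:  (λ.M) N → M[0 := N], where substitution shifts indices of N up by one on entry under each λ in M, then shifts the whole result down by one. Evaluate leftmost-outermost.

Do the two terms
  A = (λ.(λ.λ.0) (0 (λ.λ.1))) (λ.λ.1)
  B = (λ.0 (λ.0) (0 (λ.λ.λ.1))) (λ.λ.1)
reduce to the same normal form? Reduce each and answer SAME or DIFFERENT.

Term A:
  start: (λ.(λ.λ.0) (0 (λ.λ.1))) (λ.λ.1)
  →1  (λ.λ.0) ((λ.λ.1) (λ.λ.1))
  →2  λ.0

Term B:
  start: (λ.0 (λ.0) (0 (λ.λ.λ.1))) (λ.λ.1)
  →1  (λ.λ.1) (λ.0) ((λ.λ.1) (λ.λ.λ.1))
  →2  (λ.λ.0) ((λ.λ.1) (λ.λ.λ.1))
  →3  λ.0

Answer: SAME — A ⇓ λ.0, B ⇓ λ.0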